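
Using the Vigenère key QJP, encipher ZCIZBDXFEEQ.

PLXPKSNOTUZ

Repeat the key across the message: QJPQJPQJPQJ
Z(25)+Q(16): 41≡15 → P
C(2)+J(9): 11 → L
I(8)+P(15): 23 → X
Z(25)+Q(16): 41≡15 → P
B(1)+J(9): 10 → K
D(3)+P(15): 18 → S
X(23)+Q(16): 39≡13 → N
F(5)+J(9): 14 → O
E(4)+P(15): 19 → T
E(4)+Q(16): 20 → U
Q(16)+J(9): 25 → Z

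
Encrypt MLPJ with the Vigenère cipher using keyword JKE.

VVTS

Repeat the key across the message: JKEJ
M(12)+J(9): 21 → V
L(11)+K(10): 21 → V
P(15)+E(4): 19 → T
J(9)+J(9): 18 → S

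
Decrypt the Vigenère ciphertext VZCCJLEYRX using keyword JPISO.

MKUKVCPQZJ

Repeat the key across the ciphertext: JPISOJPISO
V(21)−J(9): 12 → M
Z(25)−P(15): 10 → K
C(2)−I(8): -6≡20 → U
C(2)−S(18): -16≡10 → K
J(9)−O(14): -5≡21 → V
L(11)−J(9): 2 → C
E(4)−P(15): -11≡15 → P
Y(24)−I(8): 16 → Q
R(17)−S(18): -1≡25 → Z
X(23)−O(14): 9 → J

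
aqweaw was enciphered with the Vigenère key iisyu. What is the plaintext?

Repeat the key across the ciphertext: iisyui
a(0)−i(8): -8≡18 → s
q(16)−i(8): 8 → i
w(22)−s(18): 4 → e
e(4)−y(24): -20≡6 → g
a(0)−u(20): -20≡6 → g
w(22)−i(8): 14 → o

sieggo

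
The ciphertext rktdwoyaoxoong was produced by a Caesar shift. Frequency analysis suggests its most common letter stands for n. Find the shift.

The most frequent ciphertext letter is o (appears 4 times).
o is position 14; n is position 13.
Shift = 1.

1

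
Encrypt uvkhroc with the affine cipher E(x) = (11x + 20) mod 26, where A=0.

u(20): 11·20+20=240≡6 → g
v(21): 11·21+20=251≡17 → r
k(10): 11·10+20=130≡0 → a
h(7): 11·7+20=97≡19 → t
r(17): 11·17+20=207≡25 → z
o(14): 11·14+20=174≡18 → s
c(2): 11·2+20=42≡16 → q

gratzsq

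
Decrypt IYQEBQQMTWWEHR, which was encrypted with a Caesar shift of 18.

QGYMJYYUBEEMPZ

I(8): 8−18=-10≡16 → Q
Y(24): 24−18=6 → G
Q(16): 16−18=-2≡24 → Y
E(4): 4−18=-14≡12 → M
B(1): 1−18=-17≡9 → J
Q(16): 16−18=-2≡24 → Y
Q(16): 16−18=-2≡24 → Y
M(12): 12−18=-6≡20 → U
T(19): 19−18=1 → B
W(22): 22−18=4 → E
W(22): 22−18=4 → E
E(4): 4−18=-14≡12 → M
H(7): 7−18=-11≡15 → P
R(17): 17−18=-1≡25 → Z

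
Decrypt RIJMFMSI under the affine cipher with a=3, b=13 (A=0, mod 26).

KHQRGRTH

The inverse of 3 mod 26 is 9, since 3·9=27≡1. Apply D(y)=9·(y−13) mod 26:
R(17): 9·(17−13)=36≡10 → K
I(8): 9·(8−13)=-45≡7 → H
J(9): 9·(9−13)=-36≡16 → Q
M(12): 9·(12−13)=-9≡17 → R
F(5): 9·(5−13)=-72≡6 → G
M(12): 9·(12−13)=-9≡17 → R
S(18): 9·(18−13)=45≡19 → T
I(8): 9·(8−13)=-45≡7 → H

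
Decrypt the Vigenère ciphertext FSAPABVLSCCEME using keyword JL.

Repeat the key across the ciphertext: JLJLJLJLJLJLJL
F(5)−J(9): -4≡22 → W
S(18)−L(11): 7 → H
A(0)−J(9): -9≡17 → R
P(15)−L(11): 4 → E
A(0)−J(9): -9≡17 → R
B(1)−L(11): -10≡16 → Q
V(21)−J(9): 12 → M
L(11)−L(11): 0 → A
S(18)−J(9): 9 → J
C(2)−L(11): -9≡17 → R
C(2)−J(9): -7≡19 → T
E(4)−L(11): -7≡19 → T
M(12)−J(9): 3 → D
E(4)−L(11): -7≡19 → T

WHRERQMAJRTTDT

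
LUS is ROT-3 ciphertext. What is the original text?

IRP

L(11): 11−3=8 → I
U(20): 20−3=17 → R
S(18): 18−3=15 → P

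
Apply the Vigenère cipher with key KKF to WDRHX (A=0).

Repeat the key across the message: KKFKK
W(22)+K(10): 32≡6 → G
D(3)+K(10): 13 → N
R(17)+F(5): 22 → W
H(7)+K(10): 17 → R
X(23)+K(10): 33≡7 → H

GNWRH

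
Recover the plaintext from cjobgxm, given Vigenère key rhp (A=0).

Repeat the key across the ciphertext: rhprhpr
c(2)−r(17): -15≡11 → l
j(9)−h(7): 2 → c
o(14)−p(15): -1≡25 → z
b(1)−r(17): -16≡10 → k
g(6)−h(7): -1≡25 → z
x(23)−p(15): 8 → i
m(12)−r(17): -5≡21 → v

lczkziv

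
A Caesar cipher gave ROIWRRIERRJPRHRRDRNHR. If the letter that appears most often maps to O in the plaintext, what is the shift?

The most frequent ciphertext letter is R (appears 10 times).
R is position 17; O is position 14.
Shift = 3.

3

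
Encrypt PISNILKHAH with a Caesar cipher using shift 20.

JCMHCFEBUB

P(15): 15+20=35≡9 → J
I(8): 8+20=28≡2 → C
S(18): 18+20=38≡12 → M
N(13): 13+20=33≡7 → H
I(8): 8+20=28≡2 → C
L(11): 11+20=31≡5 → F
K(10): 10+20=30≡4 → E
H(7): 7+20=27≡1 → B
A(0): 0+20=20 → U
H(7): 7+20=27≡1 → B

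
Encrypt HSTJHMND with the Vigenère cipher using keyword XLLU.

Repeat the key across the message: XLLUXLLU
H(7)+X(23): 30≡4 → E
S(18)+L(11): 29≡3 → D
T(19)+L(11): 30≡4 → E
J(9)+U(20): 29≡3 → D
H(7)+X(23): 30≡4 → E
M(12)+L(11): 23 → X
N(13)+L(11): 24 → Y
D(3)+U(20): 23 → X

EDEDEXYX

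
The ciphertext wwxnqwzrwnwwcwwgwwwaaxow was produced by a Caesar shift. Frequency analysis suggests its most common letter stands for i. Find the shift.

14

The most frequent ciphertext letter is w (appears 12 times).
w is position 22; i is position 8.
Shift = 14.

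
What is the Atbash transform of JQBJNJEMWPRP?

QJYQMQVNDKIK

J(9) → Q(16)
Q(16) → J(9)
B(1) → Y(24)
J(9) → Q(16)
N(13) → M(12)
J(9) → Q(16)
E(4) → V(21)
M(12) → N(13)
W(22) → D(3)
P(15) → K(10)
R(17) → I(8)
P(15) → K(10)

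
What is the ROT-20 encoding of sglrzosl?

s(18): 18+20=38≡12 → m
g(6): 6+20=26≡0 → a
l(11): 11+20=31≡5 → f
r(17): 17+20=37≡11 → l
z(25): 25+20=45≡19 → t
o(14): 14+20=34≡8 → i
s(18): 18+20=38≡12 → m
l(11): 11+20=31≡5 → f

mafltimf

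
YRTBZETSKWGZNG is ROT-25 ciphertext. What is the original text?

ZSUCAFUTLXHAOH

Y(24): 24−25=-1≡25 → Z
R(17): 17−25=-8≡18 → S
T(19): 19−25=-6≡20 → U
B(1): 1−25=-24≡2 → C
Z(25): 25−25=0 → A
E(4): 4−25=-21≡5 → F
T(19): 19−25=-6≡20 → U
S(18): 18−25=-7≡19 → T
K(10): 10−25=-15≡11 → L
W(22): 22−25=-3≡23 → X
G(6): 6−25=-19≡7 → H
Z(25): 25−25=0 → A
N(13): 13−25=-12≡14 → O
G(6): 6−25=-19≡7 → H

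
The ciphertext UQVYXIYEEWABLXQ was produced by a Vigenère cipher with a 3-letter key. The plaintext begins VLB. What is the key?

Subtract each crib letter from the matching ciphertext letter (mod 26):
U(20)−V(21)=-1≡25 → Z
Q(16)−L(11)=5 → F
V(21)−B(1)=20 → U

ZFU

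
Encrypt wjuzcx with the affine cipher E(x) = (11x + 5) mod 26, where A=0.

naruby

w(22): 11·22+5=247≡13 → n
j(9): 11·9+5=104≡0 → a
u(20): 11·20+5=225≡17 → r
z(25): 11·25+5=280≡20 → u
c(2): 11·2+5=27≡1 → b
x(23): 11·23+5=258≡24 → y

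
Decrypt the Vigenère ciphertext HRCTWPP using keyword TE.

ONJPDLW

Repeat the key across the ciphertext: TETETET
H(7)−T(19): -12≡14 → O
R(17)−E(4): 13 → N
C(2)−T(19): -17≡9 → J
T(19)−E(4): 15 → P
W(22)−T(19): 3 → D
P(15)−E(4): 11 → L
P(15)−T(19): -4≡22 → W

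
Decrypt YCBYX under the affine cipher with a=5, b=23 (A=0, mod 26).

The inverse of 5 mod 26 is 21, since 5·21=105≡1. Apply D(y)=21·(y−23) mod 26:
Y(24): 21·(24−23)=21 → V
C(2): 21·(2−23)=-441≡1 → B
B(1): 21·(1−23)=-462≡6 → G
Y(24): 21·(24−23)=21 → V
X(23): 21·(23−23)=0 → A

VBGVA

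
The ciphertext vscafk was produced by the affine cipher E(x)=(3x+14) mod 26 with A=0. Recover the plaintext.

The inverse of 3 mod 26 is 9, since 3·9=27≡1. Apply D(y)=9·(y−14) mod 26:
v(21): 9·(21−14)=63≡11 → l
s(18): 9·(18−14)=36≡10 → k
c(2): 9·(2−14)=-108≡22 → w
a(0): 9·(0−14)=-126≡4 → e
f(5): 9·(5−14)=-81≡23 → x
k(10): 9·(10−14)=-36≡16 → q

lkwexq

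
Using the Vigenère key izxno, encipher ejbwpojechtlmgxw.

miyjdwibpvbkjtle

Repeat the key across the message: izxnoizxnoizxnoi
e(4)+i(8): 12 → m
j(9)+z(25): 34≡8 → i
b(1)+x(23): 24 → y
w(22)+n(13): 35≡9 → j
p(15)+o(14): 29≡3 → d
o(14)+i(8): 22 → w
j(9)+z(25): 34≡8 → i
e(4)+x(23): 27≡1 → b
c(2)+n(13): 15 → p
h(7)+o(14): 21 → v
t(19)+i(8): 27≡1 → b
l(11)+z(25): 36≡10 → k
m(12)+x(23): 35≡9 → j
g(6)+n(13): 19 → t
x(23)+o(14): 37≡11 → l
w(22)+i(8): 30≡4 → e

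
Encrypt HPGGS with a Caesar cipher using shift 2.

H(7): 7+2=9 → J
P(15): 15+2=17 → R
G(6): 6+2=8 → I
G(6): 6+2=8 → I
S(18): 18+2=20 → U

JRIIU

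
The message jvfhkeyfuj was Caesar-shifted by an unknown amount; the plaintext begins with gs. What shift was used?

From the crib: j(9)−g(6)=3, so the shift is 3.

3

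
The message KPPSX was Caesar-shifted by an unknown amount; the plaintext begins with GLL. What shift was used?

4

From the crib: K(10)−G(6)=4, so the shift is 4.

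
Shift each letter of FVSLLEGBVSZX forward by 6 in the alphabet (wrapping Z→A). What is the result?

LBYRRKMHBYFD

F(5): 5+6=11 → L
V(21): 21+6=27≡1 → B
S(18): 18+6=24 → Y
L(11): 11+6=17 → R
L(11): 11+6=17 → R
E(4): 4+6=10 → K
G(6): 6+6=12 → M
B(1): 1+6=7 → H
V(21): 21+6=27≡1 → B
S(18): 18+6=24 → Y
Z(25): 25+6=31≡5 → F
X(23): 23+6=29≡3 → D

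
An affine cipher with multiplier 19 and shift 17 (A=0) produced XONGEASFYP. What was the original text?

The inverse of 19 mod 26 is 11, since 19·11=209≡1. Apply D(y)=11·(y−17) mod 26:
X(23): 11·(23−17)=66≡14 → O
O(14): 11·(14−17)=-33≡19 → T
N(13): 11·(13−17)=-44≡8 → I
G(6): 11·(6−17)=-121≡9 → J
E(4): 11·(4−17)=-143≡13 → N
A(0): 11·(0−17)=-187≡21 → V
S(18): 11·(18−17)=11 → L
F(5): 11·(5−17)=-132≡24 → Y
Y(24): 11·(24−17)=77≡25 → Z
P(15): 11·(15−17)=-22≡4 → E

OTIJNVLYZE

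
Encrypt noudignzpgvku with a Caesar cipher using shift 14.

bcirwubndujyi

n(13): 13+14=27≡1 → b
o(14): 14+14=28≡2 → c
u(20): 20+14=34≡8 → i
d(3): 3+14=17 → r
i(8): 8+14=22 → w
g(6): 6+14=20 → u
n(13): 13+14=27≡1 → b
z(25): 25+14=39≡13 → n
p(15): 15+14=29≡3 → d
g(6): 6+14=20 → u
v(21): 21+14=35≡9 → j
k(10): 10+14=24 → y
u(20): 20+14=34≡8 → i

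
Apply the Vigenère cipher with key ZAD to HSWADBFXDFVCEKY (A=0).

Repeat the key across the message: ZADZADZADZADZAD
H(7)+Z(25): 32≡6 → G
S(18)+A(0): 18 → S
W(22)+D(3): 25 → Z
A(0)+Z(25): 25 → Z
D(3)+A(0): 3 → D
B(1)+D(3): 4 → E
F(5)+Z(25): 30≡4 → E
X(23)+A(0): 23 → X
D(3)+D(3): 6 → G
F(5)+Z(25): 30≡4 → E
V(21)+A(0): 21 → V
C(2)+D(3): 5 → F
E(4)+Z(25): 29≡3 → D
K(10)+A(0): 10 → K
Y(24)+D(3): 27≡1 → B

GSZZDEEXGEVFDKB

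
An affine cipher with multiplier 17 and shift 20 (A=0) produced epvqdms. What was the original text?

The inverse of 17 mod 26 is 23, since 17·23=391≡1. Apply D(y)=23·(y−20) mod 26:
e(4): 23·(4−20)=-368≡22 → w
p(15): 23·(15−20)=-115≡15 → p
v(21): 23·(21−20)=23 → x
q(16): 23·(16−20)=-92≡12 → m
d(3): 23·(3−20)=-391≡25 → z
m(12): 23·(12−20)=-184≡24 → y
s(18): 23·(18−20)=-46≡6 → g

wpxmzyg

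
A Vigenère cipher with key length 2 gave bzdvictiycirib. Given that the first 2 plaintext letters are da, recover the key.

Subtract each crib letter from the matching ciphertext letter (mod 26):
b(1)−d(3)=-2≡24 → y
z(25)−a(0)=25 → z

yz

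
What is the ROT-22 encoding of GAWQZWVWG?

G(6): 6+22=28≡2 → C
A(0): 0+22=22 → W
W(22): 22+22=44≡18 → S
Q(16): 16+22=38≡12 → M
Z(25): 25+22=47≡21 → V
W(22): 22+22=44≡18 → S
V(21): 21+22=43≡17 → R
W(22): 22+22=44≡18 → S
G(6): 6+22=28≡2 → C

CWSMVSRSC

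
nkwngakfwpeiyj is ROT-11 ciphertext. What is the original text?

n(13): 13−11=2 → c
k(10): 10−11=-1≡25 → z
w(22): 22−11=11 → l
n(13): 13−11=2 → c
g(6): 6−11=-5≡21 → v
a(0): 0−11=-11≡15 → p
k(10): 10−11=-1≡25 → z
f(5): 5−11=-6≡20 → u
w(22): 22−11=11 → l
p(15): 15−11=4 → e
e(4): 4−11=-7≡19 → t
i(8): 8−11=-3≡23 → x
y(24): 24−11=13 → n
j(9): 9−11=-2≡24 → y

czlcvpzuletxny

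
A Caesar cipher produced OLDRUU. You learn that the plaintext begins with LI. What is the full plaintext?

From the crib: O(14)−L(11)=3, so the shift is 3.
Subtract 3 from each ciphertext letter:
O(14): 14−3=11 → L
L(11): 11−3=8 → I
D(3): 3−3=0 → A
R(17): 17−3=14 → O
U(20): 20−3=17 → R
U(20): 20−3=17 → R

LIAORR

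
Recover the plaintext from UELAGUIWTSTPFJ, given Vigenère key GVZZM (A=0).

OJMBUONXUGNUGK

Repeat the key across the ciphertext: GVZZMGVZZMGVZZ
U(20)−G(6): 14 → O
E(4)−V(21): -17≡9 → J
L(11)−Z(25): -14≡12 → M
A(0)−Z(25): -25≡1 → B
G(6)−M(12): -6≡20 → U
U(20)−G(6): 14 → O
I(8)−V(21): -13≡13 → N
W(22)−Z(25): -3≡23 → X
T(19)−Z(25): -6≡20 → U
S(18)−M(12): 6 → G
T(19)−G(6): 13 → N
P(15)−V(21): -6≡20 → U
F(5)−Z(25): -20≡6 → G
J(9)−Z(25): -16≡10 → K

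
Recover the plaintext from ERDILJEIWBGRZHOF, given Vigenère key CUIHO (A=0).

CXVBXHKAPNEXRAAD

Repeat the key across the ciphertext: CUIHOCUIHOCUIHOC
E(4)−C(2): 2 → C
R(17)−U(20): -3≡23 → X
D(3)−I(8): -5≡21 → V
I(8)−H(7): 1 → B
L(11)−O(14): -3≡23 → X
J(9)−C(2): 7 → H
E(4)−U(20): -16≡10 → K
I(8)−I(8): 0 → A
W(22)−H(7): 15 → P
B(1)−O(14): -13≡13 → N
G(6)−C(2): 4 → E
R(17)−U(20): -3≡23 → X
Z(25)−I(8): 17 → R
H(7)−H(7): 0 → A
O(14)−O(14): 0 → A
F(5)−C(2): 3 → D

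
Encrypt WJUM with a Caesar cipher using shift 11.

W(22): 22+11=33≡7 → H
J(9): 9+11=20 → U
U(20): 20+11=31≡5 → F
M(12): 12+11=23 → X

HUFX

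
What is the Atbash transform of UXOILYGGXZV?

U(20) → F(5)
X(23) → C(2)
O(14) → L(11)
I(8) → R(17)
L(11) → O(14)
Y(24) → B(1)
G(6) → T(19)
G(6) → T(19)
X(23) → C(2)
Z(25) → A(0)
V(21) → E(4)

FCLROBTTCAE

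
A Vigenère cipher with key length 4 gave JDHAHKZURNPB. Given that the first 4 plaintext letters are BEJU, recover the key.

Subtract each crib letter from the matching ciphertext letter (mod 26):
J(9)−B(1)=8 → I
D(3)−E(4)=-1≡25 → Z
H(7)−J(9)=-2≡24 → Y
A(0)−U(20)=-20≡6 → G

IZYG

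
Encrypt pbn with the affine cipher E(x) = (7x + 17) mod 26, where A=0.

p(15): 7·15+17=122≡18 → s
b(1): 7·1+17=24 → y
n(13): 7·13+17=108≡4 → e

sye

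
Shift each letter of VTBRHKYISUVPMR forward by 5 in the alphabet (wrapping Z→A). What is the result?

V(21): 21+5=26≡0 → A
T(19): 19+5=24 → Y
B(1): 1+5=6 → G
R(17): 17+5=22 → W
H(7): 7+5=12 → M
K(10): 10+5=15 → P
Y(24): 24+5=29≡3 → D
I(8): 8+5=13 → N
S(18): 18+5=23 → X
U(20): 20+5=25 → Z
V(21): 21+5=26≡0 → A
P(15): 15+5=20 → U
M(12): 12+5=17 → R
R(17): 17+5=22 → W

AYGWMPDNXZAURW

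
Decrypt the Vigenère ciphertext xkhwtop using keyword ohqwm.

Repeat the key across the ciphertext: ohqwmoh
x(23)−o(14): 9 → j
k(10)−h(7): 3 → d
h(7)−q(16): -9≡17 → r
w(22)−w(22): 0 → a
t(19)−m(12): 7 → h
o(14)−o(14): 0 → a
p(15)−h(7): 8 → i

jdrahai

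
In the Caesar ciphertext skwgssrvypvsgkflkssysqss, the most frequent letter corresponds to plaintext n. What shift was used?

5

The most frequent ciphertext letter is s (appears 9 times).
s is position 18; n is position 13.
Shift = 5.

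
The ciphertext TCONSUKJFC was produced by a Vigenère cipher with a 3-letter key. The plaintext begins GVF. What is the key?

NHJ

Subtract each crib letter from the matching ciphertext letter (mod 26):
T(19)−G(6)=13 → N
C(2)−V(21)=-19≡7 → H
O(14)−F(5)=9 → J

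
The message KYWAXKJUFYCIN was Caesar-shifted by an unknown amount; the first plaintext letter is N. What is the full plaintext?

NBZDANMXIBFLQ

From the crib: K(10)−N(13)=-3≡23, so the shift is 23.
Subtract 23 from each ciphertext letter:
K(10): 10−23=-13≡13 → N
Y(24): 24−23=1 → B
W(22): 22−23=-1≡25 → Z
A(0): 0−23=-23≡3 → D
X(23): 23−23=0 → A
K(10): 10−23=-13≡13 → N
J(9): 9−23=-14≡12 → M
U(20): 20−23=-3≡23 → X
F(5): 5−23=-18≡8 → I
Y(24): 24−23=1 → B
C(2): 2−23=-21≡5 → F
I(8): 8−23=-15≡11 → L
N(13): 13−23=-10≡16 → Q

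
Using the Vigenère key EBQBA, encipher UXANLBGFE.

Repeat the key across the message: EBQBAEBQB
U(20)+E(4): 24 → Y
X(23)+B(1): 24 → Y
A(0)+Q(16): 16 → Q
N(13)+B(1): 14 → O
L(11)+A(0): 11 → L
B(1)+E(4): 5 → F
G(6)+B(1): 7 → H
F(5)+Q(16): 21 → V
E(4)+B(1): 5 → F

YYQOLFHVF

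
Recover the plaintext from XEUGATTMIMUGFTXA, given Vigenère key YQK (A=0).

ZOKIKJVWYOEWHDNC

Repeat the key across the ciphertext: YQKYQKYQKYQKYQKY
X(23)−Y(24): -1≡25 → Z
E(4)−Q(16): -12≡14 → O
U(20)−K(10): 10 → K
G(6)−Y(24): -18≡8 → I
A(0)−Q(16): -16≡10 → K
T(19)−K(10): 9 → J
T(19)−Y(24): -5≡21 → V
M(12)−Q(16): -4≡22 → W
I(8)−K(10): -2≡24 → Y
M(12)−Y(24): -12≡14 → O
U(20)−Q(16): 4 → E
G(6)−K(10): -4≡22 → W
F(5)−Y(24): -19≡7 → H
T(19)−Q(16): 3 → D
X(23)−K(10): 13 → N
A(0)−Y(24): -24≡2 → C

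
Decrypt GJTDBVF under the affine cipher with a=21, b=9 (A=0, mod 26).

The inverse of 21 mod 26 is 5, since 21·5=105≡1. Apply D(y)=5·(y−9) mod 26:
G(6): 5·(6−9)=-15≡11 → L
J(9): 5·(9−9)=0 → A
T(19): 5·(19−9)=50≡24 → Y
D(3): 5·(3−9)=-30≡22 → W
B(1): 5·(1−9)=-40≡12 → M
V(21): 5·(21−9)=60≡8 → I
F(5): 5·(5−9)=-20≡6 → G

LAYWMIG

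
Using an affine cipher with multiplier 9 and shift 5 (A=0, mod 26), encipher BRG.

B(1): 9·1+5=14 → O
R(17): 9·17+5=158≡2 → C
G(6): 9·6+5=59≡7 → H

OCH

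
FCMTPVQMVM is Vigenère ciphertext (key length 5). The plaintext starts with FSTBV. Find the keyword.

AKTSU

Subtract each crib letter from the matching ciphertext letter (mod 26):
F(5)−F(5)=0 → A
C(2)−S(18)=-16≡10 → K
M(12)−T(19)=-7≡19 → T
T(19)−B(1)=18 → S
P(15)−V(21)=-6≡20 → U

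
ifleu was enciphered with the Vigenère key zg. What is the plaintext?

jzmyv

Repeat the key across the ciphertext: zgzgz
i(8)−z(25): -17≡9 → j
f(5)−g(6): -1≡25 → z
l(11)−z(25): -14≡12 → m
e(4)−g(6): -2≡24 → y
u(20)−z(25): -5≡21 → v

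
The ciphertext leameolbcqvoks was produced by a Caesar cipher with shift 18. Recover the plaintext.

l(11): 11−18=-7≡19 → t
e(4): 4−18=-14≡12 → m
a(0): 0−18=-18≡8 → i
m(12): 12−18=-6≡20 → u
e(4): 4−18=-14≡12 → m
o(14): 14−18=-4≡22 → w
l(11): 11−18=-7≡19 → t
b(1): 1−18=-17≡9 → j
c(2): 2−18=-16≡10 → k
q(16): 16−18=-2≡24 → y
v(21): 21−18=3 → d
o(14): 14−18=-4≡22 → w
k(10): 10−18=-8≡18 → s
s(18): 18−18=0 → a

tmiumwtjkydwsa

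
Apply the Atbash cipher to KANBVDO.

PZMYEWL

K(10) → P(15)
A(0) → Z(25)
N(13) → M(12)
B(1) → Y(24)
V(21) → E(4)
D(3) → W(22)
O(14) → L(11)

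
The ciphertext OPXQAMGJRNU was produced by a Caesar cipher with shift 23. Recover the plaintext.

O(14): 14−23=-9≡17 → R
P(15): 15−23=-8≡18 → S
X(23): 23−23=0 → A
Q(16): 16−23=-7≡19 → T
A(0): 0−23=-23≡3 → D
M(12): 12−23=-11≡15 → P
G(6): 6−23=-17≡9 → J
J(9): 9−23=-14≡12 → M
R(17): 17−23=-6≡20 → U
N(13): 13−23=-10≡16 → Q
U(20): 20−23=-3≡23 → X

RSATDPJMUQX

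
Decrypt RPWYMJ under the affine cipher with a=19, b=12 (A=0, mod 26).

The inverse of 19 mod 26 is 11, since 19·11=209≡1. Apply D(y)=11·(y−12) mod 26:
R(17): 11·(17−12)=55≡3 → D
P(15): 11·(15−12)=33≡7 → H
W(22): 11·(22−12)=110≡6 → G
Y(24): 11·(24−12)=132≡2 → C
M(12): 11·(12−12)=0 → A
J(9): 11·(9−12)=-33≡19 → T

DHGCAT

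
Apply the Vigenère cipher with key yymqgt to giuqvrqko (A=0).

egggbkoia

Repeat the key across the message: yymqgtyym
g(6)+y(24): 30≡4 → e
i(8)+y(24): 32≡6 → g
u(20)+m(12): 32≡6 → g
q(16)+q(16): 32≡6 → g
v(21)+g(6): 27≡1 → b
r(17)+t(19): 36≡10 → k
q(16)+y(24): 40≡14 → o
k(10)+y(24): 34≡8 → i
o(14)+m(12): 26≡0 → a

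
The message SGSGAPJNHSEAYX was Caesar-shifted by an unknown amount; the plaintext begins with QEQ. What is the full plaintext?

From the crib: S(18)−Q(16)=2, so the shift is 2.
Subtract 2 from each ciphertext letter:
S(18): 18−2=16 → Q
G(6): 6−2=4 → E
S(18): 18−2=16 → Q
G(6): 6−2=4 → E
A(0): 0−2=-2≡24 → Y
P(15): 15−2=13 → N
J(9): 9−2=7 → H
N(13): 13−2=11 → L
H(7): 7−2=5 → F
S(18): 18−2=16 → Q
E(4): 4−2=2 → C
A(0): 0−2=-2≡24 → Y
Y(24): 24−2=22 → W
X(23): 23−2=21 → V

QEQEYNHLFQCYWV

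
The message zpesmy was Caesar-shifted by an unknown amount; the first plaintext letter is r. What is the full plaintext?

From the crib: z(25)−r(17)=8, so the shift is 8.
Subtract 8 from each ciphertext letter:
z(25): 25−8=17 → r
p(15): 15−8=7 → h
e(4): 4−8=-4≡22 → w
s(18): 18−8=10 → k
m(12): 12−8=4 → e
y(24): 24−8=16 → q

rhwkeq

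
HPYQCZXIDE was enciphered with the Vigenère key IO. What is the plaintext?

Repeat the key across the ciphertext: IOIOIOIOIO
H(7)−I(8): -1≡25 → Z
P(15)−O(14): 1 → B
Y(24)−I(8): 16 → Q
Q(16)−O(14): 2 → C
C(2)−I(8): -6≡20 → U
Z(25)−O(14): 11 → L
X(23)−I(8): 15 → P
I(8)−O(14): -6≡20 → U
D(3)−I(8): -5≡21 → V
E(4)−O(14): -10≡16 → Q

ZBQCULPUVQ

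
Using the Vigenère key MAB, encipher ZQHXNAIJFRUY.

Repeat the key across the message: MABMABMABMAB
Z(25)+M(12): 37≡11 → L
Q(16)+A(0): 16 → Q
H(7)+B(1): 8 → I
X(23)+M(12): 35≡9 → J
N(13)+A(0): 13 → N
A(0)+B(1): 1 → B
I(8)+M(12): 20 → U
J(9)+A(0): 9 → J
F(5)+B(1): 6 → G
R(17)+M(12): 29≡3 → D
U(20)+A(0): 20 → U
Y(24)+B(1): 25 → Z

LQIJNBUJGDUZ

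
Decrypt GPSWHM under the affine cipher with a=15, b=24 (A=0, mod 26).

The inverse of 15 mod 26 is 7, since 15·7=105≡1. Apply D(y)=7·(y−24) mod 26:
G(6): 7·(6−24)=-126≡4 → E
P(15): 7·(15−24)=-63≡15 → P
S(18): 7·(18−24)=-42≡10 → K
W(22): 7·(22−24)=-14≡12 → M
H(7): 7·(7−24)=-119≡11 → L
M(12): 7·(12−24)=-84≡20 → U

EPKMLU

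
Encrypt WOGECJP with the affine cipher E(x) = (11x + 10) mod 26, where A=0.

W(22): 11·22+10=252≡18 → S
O(14): 11·14+10=164≡8 → I
G(6): 11·6+10=76≡24 → Y
E(4): 11·4+10=54≡2 → C
C(2): 11·2+10=32≡6 → G
J(9): 11·9+10=109≡5 → F
P(15): 11·15+10=175≡19 → T

SIYCGFT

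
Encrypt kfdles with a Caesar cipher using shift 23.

k(10): 10+23=33≡7 → h
f(5): 5+23=28≡2 → c
d(3): 3+23=26≡0 → a
l(11): 11+23=34≡8 → i
e(4): 4+23=27≡1 → b
s(18): 18+23=41≡15 → p

hcaibp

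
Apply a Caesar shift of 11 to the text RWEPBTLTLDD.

R(17): 17+11=28≡2 → C
W(22): 22+11=33≡7 → H
E(4): 4+11=15 → P
P(15): 15+11=26≡0 → A
B(1): 1+11=12 → M
T(19): 19+11=30≡4 → E
L(11): 11+11=22 → W
T(19): 19+11=30≡4 → E
L(11): 11+11=22 → W
D(3): 3+11=14 → O
D(3): 3+11=14 → O

CHPAMEWEWOO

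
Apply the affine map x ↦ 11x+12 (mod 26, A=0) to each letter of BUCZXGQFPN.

XYIBFAGPVZ

B(1): 11·1+12=23 → X
U(20): 11·20+12=232≡24 → Y
C(2): 11·2+12=34≡8 → I
Z(25): 11·25+12=287≡1 → B
X(23): 11·23+12=265≡5 → F
G(6): 11·6+12=78≡0 → A
Q(16): 11·16+12=188≡6 → G
F(5): 11·5+12=67≡15 → P
P(15): 11·15+12=177≡21 → V
N(13): 11·13+12=155≡25 → Z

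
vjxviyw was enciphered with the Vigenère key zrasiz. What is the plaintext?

wsxdazx

Repeat the key across the ciphertext: zrasizz
v(21)−z(25): -4≡22 → w
j(9)−r(17): -8≡18 → s
x(23)−a(0): 23 → x
v(21)−s(18): 3 → d
i(8)−i(8): 0 → a
y(24)−z(25): -1≡25 → z
w(22)−z(25): -3≡23 → x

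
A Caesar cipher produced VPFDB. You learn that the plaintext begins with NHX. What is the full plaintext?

NHXVT

From the crib: V(21)−N(13)=8, so the shift is 8.
Subtract 8 from each ciphertext letter:
V(21): 21−8=13 → N
P(15): 15−8=7 → H
F(5): 5−8=-3≡23 → X
D(3): 3−8=-5≡21 → V
B(1): 1−8=-7≡19 → T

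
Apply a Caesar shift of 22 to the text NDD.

JZZ

N(13): 13+22=35≡9 → J
D(3): 3+22=25 → Z
D(3): 3+22=25 → Z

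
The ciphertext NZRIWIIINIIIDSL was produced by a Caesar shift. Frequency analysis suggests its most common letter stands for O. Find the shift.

20

The most frequent ciphertext letter is I (appears 7 times).
I is position 8; O is position 14.
Shift = -6≡20.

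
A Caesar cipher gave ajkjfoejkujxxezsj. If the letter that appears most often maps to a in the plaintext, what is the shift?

The most frequent ciphertext letter is j (appears 5 times).
j is position 9; a is position 0.
Shift = 9.

9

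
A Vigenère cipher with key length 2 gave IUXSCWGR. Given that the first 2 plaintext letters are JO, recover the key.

ZG

Subtract each crib letter from the matching ciphertext letter (mod 26):
I(8)−J(9)=-1≡25 → Z
U(20)−O(14)=6 → G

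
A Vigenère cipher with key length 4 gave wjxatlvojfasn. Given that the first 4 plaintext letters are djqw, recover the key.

Subtract each crib letter from the matching ciphertext letter (mod 26):
w(22)−d(3)=19 → t
j(9)−j(9)=0 → a
x(23)−q(16)=7 → h
a(0)−w(22)=-22≡4 → e

tahe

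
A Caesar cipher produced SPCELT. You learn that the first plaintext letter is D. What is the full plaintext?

DANPWE

From the crib: S(18)−D(3)=15, so the shift is 15.
Subtract 15 from each ciphertext letter:
S(18): 18−15=3 → D
P(15): 15−15=0 → A
C(2): 2−15=-13≡13 → N
E(4): 4−15=-11≡15 → P
L(11): 11−15=-4≡22 → W
T(19): 19−15=4 → E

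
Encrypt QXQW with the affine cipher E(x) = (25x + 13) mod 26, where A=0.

XQXR

Q(16): 25·16+13=413≡23 → X
X(23): 25·23+13=588≡16 → Q
Q(16): 25·16+13=413≡23 → X
W(22): 25·22+13=563≡17 → R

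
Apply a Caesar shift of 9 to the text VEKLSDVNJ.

ENTUBMEWS

V(21): 21+9=30≡4 → E
E(4): 4+9=13 → N
K(10): 10+9=19 → T
L(11): 11+9=20 → U
S(18): 18+9=27≡1 → B
D(3): 3+9=12 → M
V(21): 21+9=30≡4 → E
N(13): 13+9=22 → W
J(9): 9+9=18 → S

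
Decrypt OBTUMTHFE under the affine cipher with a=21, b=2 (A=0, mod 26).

The inverse of 21 mod 26 is 5, since 21·5=105≡1. Apply D(y)=5·(y−2) mod 26:
O(14): 5·(14−2)=60≡8 → I
B(1): 5·(1−2)=-5≡21 → V
T(19): 5·(19−2)=85≡7 → H
U(20): 5·(20−2)=90≡12 → M
M(12): 5·(12−2)=50≡24 → Y
T(19): 5·(19−2)=85≡7 → H
H(7): 5·(7−2)=25 → Z
F(5): 5·(5−2)=15 → P
E(4): 5·(4−2)=10 → K

IVHMYHZPK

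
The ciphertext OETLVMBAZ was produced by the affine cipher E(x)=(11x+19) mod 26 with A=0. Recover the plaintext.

The inverse of 11 mod 26 is 19, since 11·19=209≡1. Apply D(y)=19·(y−19) mod 26:
O(14): 19·(14−19)=-95≡9 → J
E(4): 19·(4−19)=-285≡1 → B
T(19): 19·(19−19)=0 → A
L(11): 19·(11−19)=-152≡4 → E
V(21): 19·(21−19)=38≡12 → M
M(12): 19·(12−19)=-133≡23 → X
B(1): 19·(1−19)=-342≡22 → W
A(0): 19·(0−19)=-361≡3 → D
Z(25): 19·(25−19)=114≡10 → K

JBAEMXWDK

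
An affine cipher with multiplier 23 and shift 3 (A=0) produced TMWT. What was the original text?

The inverse of 23 mod 26 is 17, since 23·17=391≡1. Apply D(y)=17·(y−3) mod 26:
T(19): 17·(19−3)=272≡12 → M
M(12): 17·(12−3)=153≡23 → X
W(22): 17·(22−3)=323≡11 → L
T(19): 17·(19−3)=272≡12 → M

MXLM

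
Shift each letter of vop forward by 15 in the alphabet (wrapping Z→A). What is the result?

v(21): 21+15=36≡10 → k
o(14): 14+15=29≡3 → d
p(15): 15+15=30≡4 → e

kde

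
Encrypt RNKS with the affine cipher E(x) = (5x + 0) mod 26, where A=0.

HNYM

R(17): 5·17+0=85≡7 → H
N(13): 5·13+0=65≡13 → N
K(10): 5·10+0=50≡24 → Y
S(18): 5·18+0=90≡12 → M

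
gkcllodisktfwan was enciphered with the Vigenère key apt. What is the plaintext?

Repeat the key across the ciphertext: aptaptaptaptapt
g(6)−a(0): 6 → g
k(10)−p(15): -5≡21 → v
c(2)−t(19): -17≡9 → j
l(11)−a(0): 11 → l
l(11)−p(15): -4≡22 → w
o(14)−t(19): -5≡21 → v
d(3)−a(0): 3 → d
i(8)−p(15): -7≡19 → t
s(18)−t(19): -1≡25 → z
k(10)−a(0): 10 → k
t(19)−p(15): 4 → e
f(5)−t(19): -14≡12 → m
w(22)−a(0): 22 → w
a(0)−p(15): -15≡11 → l
n(13)−t(19): -6≡20 → u

gvjlwvdtzkemwlu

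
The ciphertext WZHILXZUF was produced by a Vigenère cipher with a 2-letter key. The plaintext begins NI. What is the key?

JR

Subtract each crib letter from the matching ciphertext letter (mod 26):
W(22)−N(13)=9 → J
Z(25)−I(8)=17 → R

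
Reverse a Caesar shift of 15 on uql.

u(20): 20−15=5 → f
q(16): 16−15=1 → b
l(11): 11−15=-4≡22 → w

fbw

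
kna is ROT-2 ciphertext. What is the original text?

ily

k(10): 10−2=8 → i
n(13): 13−2=11 → l
a(0): 0−2=-2≡24 → y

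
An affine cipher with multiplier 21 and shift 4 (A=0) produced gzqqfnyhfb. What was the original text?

The inverse of 21 mod 26 is 5, since 21·5=105≡1. Apply D(y)=5·(y−4) mod 26:
g(6): 5·(6−4)=10 → k
z(25): 5·(25−4)=105≡1 → b
q(16): 5·(16−4)=60≡8 → i
q(16): 5·(16−4)=60≡8 → i
f(5): 5·(5−4)=5 → f
n(13): 5·(13−4)=45≡19 → t
y(24): 5·(24−4)=100≡22 → w
h(7): 5·(7−4)=15 → p
f(5): 5·(5−4)=5 → f
b(1): 5·(1−4)=-15≡11 → l

kbiiftwpfl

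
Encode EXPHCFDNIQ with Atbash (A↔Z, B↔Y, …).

VCKSXUWMRJ

E(4) → V(21)
X(23) → C(2)
P(15) → K(10)
H(7) → S(18)
C(2) → X(23)
F(5) → U(20)
D(3) → W(22)
N(13) → M(12)
I(8) → R(17)
Q(16) → J(9)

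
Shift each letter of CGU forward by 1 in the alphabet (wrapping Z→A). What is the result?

C(2): 2+1=3 → D
G(6): 6+1=7 → H
U(20): 20+1=21 → V

DHV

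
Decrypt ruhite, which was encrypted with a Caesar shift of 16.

r(17): 17−16=1 → b
u(20): 20−16=4 → e
h(7): 7−16=-9≡17 → r
i(8): 8−16=-8≡18 → s
t(19): 19−16=3 → d
e(4): 4−16=-12≡14 → o

bersdo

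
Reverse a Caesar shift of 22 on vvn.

v(21): 21−22=-1≡25 → z
v(21): 21−22=-1≡25 → z
n(13): 13−22=-9≡17 → r

zzr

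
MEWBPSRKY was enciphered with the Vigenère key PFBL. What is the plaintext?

XZVQANQZJ

Repeat the key across the ciphertext: PFBLPFBLP
M(12)−P(15): -3≡23 → X
E(4)−F(5): -1≡25 → Z
W(22)−B(1): 21 → V
B(1)−L(11): -10≡16 → Q
P(15)−P(15): 0 → A
S(18)−F(5): 13 → N
R(17)−B(1): 16 → Q
K(10)−L(11): -1≡25 → Z
Y(24)−P(15): 9 → J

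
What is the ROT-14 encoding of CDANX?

C(2): 2+14=16 → Q
D(3): 3+14=17 → R
A(0): 0+14=14 → O
N(13): 13+14=27≡1 → B
X(23): 23+14=37≡11 → L

QROBL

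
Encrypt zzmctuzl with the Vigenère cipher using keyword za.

yzlcsuyl

Repeat the key across the message: zazazaza
z(25)+z(25): 50≡24 → y
z(25)+a(0): 25 → z
m(12)+z(25): 37≡11 → l
c(2)+a(0): 2 → c
t(19)+z(25): 44≡18 → s
u(20)+a(0): 20 → u
z(25)+z(25): 50≡24 → y
l(11)+a(0): 11 → l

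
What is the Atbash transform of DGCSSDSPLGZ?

D(3) → W(22)
G(6) → T(19)
C(2) → X(23)
S(18) → H(7)
S(18) → H(7)
D(3) → W(22)
S(18) → H(7)
P(15) → K(10)
L(11) → O(14)
G(6) → T(19)
Z(25) → A(0)

WTXHHWHKOTA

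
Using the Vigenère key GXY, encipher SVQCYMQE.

YSOIVKWB

Repeat the key across the message: GXYGXYGX
S(18)+G(6): 24 → Y
V(21)+X(23): 44≡18 → S
Q(16)+Y(24): 40≡14 → O
C(2)+G(6): 8 → I
Y(24)+X(23): 47≡21 → V
M(12)+Y(24): 36≡10 → K
Q(16)+G(6): 22 → W
E(4)+X(23): 27≡1 → B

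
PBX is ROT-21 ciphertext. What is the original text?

P(15): 15−21=-6≡20 → U
B(1): 1−21=-20≡6 → G
X(23): 23−21=2 → C

UGC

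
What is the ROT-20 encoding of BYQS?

VSKM

B(1): 1+20=21 → V
Y(24): 24+20=44≡18 → S
Q(16): 16+20=36≡10 → K
S(18): 18+20=38≡12 → M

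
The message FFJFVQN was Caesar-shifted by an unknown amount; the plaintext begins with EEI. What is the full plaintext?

EEIEUPM

From the crib: F(5)−E(4)=1, so the shift is 1.
Subtract 1 from each ciphertext letter:
F(5): 5−1=4 → E
F(5): 5−1=4 → E
J(9): 9−1=8 → I
F(5): 5−1=4 → E
V(21): 21−1=20 → U
Q(16): 16−1=15 → P
N(13): 13−1=12 → M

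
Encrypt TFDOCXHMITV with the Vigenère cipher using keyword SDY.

Repeat the key across the message: SDYSDYSDYSD
T(19)+S(18): 37≡11 → L
F(5)+D(3): 8 → I
D(3)+Y(24): 27≡1 → B
O(14)+S(18): 32≡6 → G
C(2)+D(3): 5 → F
X(23)+Y(24): 47≡21 → V
H(7)+S(18): 25 → Z
M(12)+D(3): 15 → P
I(8)+Y(24): 32≡6 → G
T(19)+S(18): 37≡11 → L
V(21)+D(3): 24 → Y

LIBGFVZPGLY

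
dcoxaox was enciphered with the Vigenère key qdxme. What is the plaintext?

nzrlwyu

Repeat the key across the ciphertext: qdxmeqd
d(3)−q(16): -13≡13 → n
c(2)−d(3): -1≡25 → z
o(14)−x(23): -9≡17 → r
x(23)−m(12): 11 → l
a(0)−e(4): -4≡22 → w
o(14)−q(16): -2≡24 → y
x(23)−d(3): 20 → u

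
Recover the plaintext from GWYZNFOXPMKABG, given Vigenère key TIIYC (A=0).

Repeat the key across the ciphertext: TIIYCTIIYCTIIY
G(6)−T(19): -13≡13 → N
W(22)−I(8): 14 → O
Y(24)−I(8): 16 → Q
Z(25)−Y(24): 1 → B
N(13)−C(2): 11 → L
F(5)−T(19): -14≡12 → M
O(14)−I(8): 6 → G
X(23)−I(8): 15 → P
P(15)−Y(24): -9≡17 → R
M(12)−C(2): 10 → K
K(10)−T(19): -9≡17 → R
A(0)−I(8): -8≡18 → S
B(1)−I(8): -7≡19 → T
G(6)−Y(24): -18≡8 → I

NOQBLMGPRKRSTI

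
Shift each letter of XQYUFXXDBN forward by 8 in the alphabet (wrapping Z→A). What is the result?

X(23): 23+8=31≡5 → F
Q(16): 16+8=24 → Y
Y(24): 24+8=32≡6 → G
U(20): 20+8=28≡2 → C
F(5): 5+8=13 → N
X(23): 23+8=31≡5 → F
X(23): 23+8=31≡5 → F
D(3): 3+8=11 → L
B(1): 1+8=9 → J
N(13): 13+8=21 → V

FYGCNFFLJV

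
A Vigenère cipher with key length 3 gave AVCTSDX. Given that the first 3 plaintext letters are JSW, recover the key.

RDG

Subtract each crib letter from the matching ciphertext letter (mod 26):
A(0)−J(9)=-9≡17 → R
V(21)−S(18)=3 → D
C(2)−W(22)=-20≡6 → G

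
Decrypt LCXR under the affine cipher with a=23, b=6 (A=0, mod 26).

The inverse of 23 mod 26 is 17, since 23·17=391≡1. Apply D(y)=17·(y−6) mod 26:
L(11): 17·(11−6)=85≡7 → H
C(2): 17·(2−6)=-68≡10 → K
X(23): 17·(23−6)=289≡3 → D
R(17): 17·(17−6)=187≡5 → F

HKDF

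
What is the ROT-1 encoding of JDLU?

J(9): 9+1=10 → K
D(3): 3+1=4 → E
L(11): 11+1=12 → M
U(20): 20+1=21 → V

KEMV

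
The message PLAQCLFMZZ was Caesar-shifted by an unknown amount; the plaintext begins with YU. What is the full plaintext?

From the crib: P(15)−Y(24)=-9≡17, so the shift is 17.
Subtract 17 from each ciphertext letter:
P(15): 15−17=-2≡24 → Y
L(11): 11−17=-6≡20 → U
A(0): 0−17=-17≡9 → J
Q(16): 16−17=-1≡25 → Z
C(2): 2−17=-15≡11 → L
L(11): 11−17=-6≡20 → U
F(5): 5−17=-12≡14 → O
M(12): 12−17=-5≡21 → V
Z(25): 25−17=8 → I
Z(25): 25−17=8 → I

YUJZLUOVII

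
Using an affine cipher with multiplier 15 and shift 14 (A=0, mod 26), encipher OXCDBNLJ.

O(14): 15·14+14=224≡16 → Q
X(23): 15·23+14=359≡21 → V
C(2): 15·2+14=44≡18 → S
D(3): 15·3+14=59≡7 → H
B(1): 15·1+14=29≡3 → D
N(13): 15·13+14=209≡1 → B
L(11): 15·11+14=179≡23 → X
J(9): 15·9+14=149≡19 → T

QVSHDBXT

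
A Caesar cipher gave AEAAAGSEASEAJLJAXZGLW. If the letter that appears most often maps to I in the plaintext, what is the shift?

The most frequent ciphertext letter is A (appears 7 times).
A is position 0; I is position 8.
Shift = -8≡18.

18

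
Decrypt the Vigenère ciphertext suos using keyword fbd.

Repeat the key across the ciphertext: fbdf
s(18)−f(5): 13 → n
u(20)−b(1): 19 → t
o(14)−d(3): 11 → l
s(18)−f(5): 13 → n

ntln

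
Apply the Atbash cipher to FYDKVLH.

UBWPEOS

F(5) → U(20)
Y(24) → B(1)
D(3) → W(22)
K(10) → P(15)
V(21) → E(4)
L(11) → O(14)
H(7) → S(18)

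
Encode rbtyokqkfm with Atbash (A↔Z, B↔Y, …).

r(17) → i(8)
b(1) → y(24)
t(19) → g(6)
y(24) → b(1)
o(14) → l(11)
k(10) → p(15)
q(16) → j(9)
k(10) → p(15)
f(5) → u(20)
m(12) → n(13)

iygblpjpun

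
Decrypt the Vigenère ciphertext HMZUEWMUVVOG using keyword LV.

WROZTBBZKADL

Repeat the key across the ciphertext: LVLVLVLVLVLV
H(7)−L(11): -4≡22 → W
M(12)−V(21): -9≡17 → R
Z(25)−L(11): 14 → O
U(20)−V(21): -1≡25 → Z
E(4)−L(11): -7≡19 → T
W(22)−V(21): 1 → B
M(12)−L(11): 1 → B
U(20)−V(21): -1≡25 → Z
V(21)−L(11): 10 → K
V(21)−V(21): 0 → A
O(14)−L(11): 3 → D
G(6)−V(21): -15≡11 → L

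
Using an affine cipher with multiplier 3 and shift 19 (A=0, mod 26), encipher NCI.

N(13): 3·13+19=58≡6 → G
C(2): 3·2+19=25 → Z
I(8): 3·8+19=43≡17 → R

GZR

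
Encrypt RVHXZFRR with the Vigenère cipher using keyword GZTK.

XUAHFEKB

Repeat the key across the message: GZTKGZTK
R(17)+G(6): 23 → X
V(21)+Z(25): 46≡20 → U
H(7)+T(19): 26≡0 → A
X(23)+K(10): 33≡7 → H
Z(25)+G(6): 31≡5 → F
F(5)+Z(25): 30≡4 → E
R(17)+T(19): 36≡10 → K
R(17)+K(10): 27≡1 → B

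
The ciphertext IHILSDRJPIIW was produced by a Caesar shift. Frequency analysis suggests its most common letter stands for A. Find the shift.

The most frequent ciphertext letter is I (appears 4 times).
I is position 8; A is position 0.
Shift = 8.

8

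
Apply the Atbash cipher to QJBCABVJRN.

Q(16) → J(9)
J(9) → Q(16)
B(1) → Y(24)
C(2) → X(23)
A(0) → Z(25)
B(1) → Y(24)
V(21) → E(4)
J(9) → Q(16)
R(17) → I(8)
N(13) → M(12)

JQYXZYEQIM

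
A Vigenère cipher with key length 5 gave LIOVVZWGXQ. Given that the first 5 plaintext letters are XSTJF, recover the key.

Subtract each crib letter from the matching ciphertext letter (mod 26):
L(11)−X(23)=-12≡14 → O
I(8)−S(18)=-10≡16 → Q
O(14)−T(19)=-5≡21 → V
V(21)−J(9)=12 → M
V(21)−F(5)=16 → Q

OQVMQ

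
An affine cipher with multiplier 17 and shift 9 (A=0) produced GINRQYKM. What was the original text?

JDOCFHXR

The inverse of 17 mod 26 is 23, since 17·23=391≡1. Apply D(y)=23·(y−9) mod 26:
G(6): 23·(6−9)=-69≡9 → J
I(8): 23·(8−9)=-23≡3 → D
N(13): 23·(13−9)=92≡14 → O
R(17): 23·(17−9)=184≡2 → C
Q(16): 23·(16−9)=161≡5 → F
Y(24): 23·(24−9)=345≡7 → H
K(10): 23·(10−9)=23 → X
M(12): 23·(12−9)=69≡17 → R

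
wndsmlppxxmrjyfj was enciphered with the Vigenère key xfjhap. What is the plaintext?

Repeat the key across the ciphertext: xfjhapxfjhapxfjh
w(22)−x(23): -1≡25 → z
n(13)−f(5): 8 → i
d(3)−j(9): -6≡20 → u
s(18)−h(7): 11 → l
m(12)−a(0): 12 → m
l(11)−p(15): -4≡22 → w
p(15)−x(23): -8≡18 → s
p(15)−f(5): 10 → k
x(23)−j(9): 14 → o
x(23)−h(7): 16 → q
m(12)−a(0): 12 → m
r(17)−p(15): 2 → c
j(9)−x(23): -14≡12 → m
y(24)−f(5): 19 → t
f(5)−j(9): -4≡22 → w
j(9)−h(7): 2 → c

ziulmwskoqmcmtwc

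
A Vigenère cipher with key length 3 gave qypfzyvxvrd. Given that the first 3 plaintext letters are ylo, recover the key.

snb

Subtract each crib letter from the matching ciphertext letter (mod 26):
q(16)−y(24)=-8≡18 → s
y(24)−l(11)=13 → n
p(15)−o(14)=1 → b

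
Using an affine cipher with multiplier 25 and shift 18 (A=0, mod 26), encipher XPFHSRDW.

X(23): 25·23+18=593≡21 → V
P(15): 25·15+18=393≡3 → D
F(5): 25·5+18=143≡13 → N
H(7): 25·7+18=193≡11 → L
S(18): 25·18+18=468≡0 → A
R(17): 25·17+18=443≡1 → B
D(3): 25·3+18=93≡15 → P
W(22): 25·22+18=568≡22 → W

VDNLABPW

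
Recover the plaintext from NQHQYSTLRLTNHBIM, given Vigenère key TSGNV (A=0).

Repeat the key across the ciphertext: TSGNVTSGNVTSGNVT
N(13)−T(19): -6≡20 → U
Q(16)−S(18): -2≡24 → Y
H(7)−G(6): 1 → B
Q(16)−N(13): 3 → D
Y(24)−V(21): 3 → D
S(18)−T(19): -1≡25 → Z
T(19)−S(18): 1 → B
L(11)−G(6): 5 → F
R(17)−N(13): 4 → E
L(11)−V(21): -10≡16 → Q
T(19)−T(19): 0 → A
N(13)−S(18): -5≡21 → V
H(7)−G(6): 1 → B
B(1)−N(13): -12≡14 → O
I(8)−V(21): -13≡13 → N
M(12)−T(19): -7≡19 → T

UYBDDZBFEQAVBONT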